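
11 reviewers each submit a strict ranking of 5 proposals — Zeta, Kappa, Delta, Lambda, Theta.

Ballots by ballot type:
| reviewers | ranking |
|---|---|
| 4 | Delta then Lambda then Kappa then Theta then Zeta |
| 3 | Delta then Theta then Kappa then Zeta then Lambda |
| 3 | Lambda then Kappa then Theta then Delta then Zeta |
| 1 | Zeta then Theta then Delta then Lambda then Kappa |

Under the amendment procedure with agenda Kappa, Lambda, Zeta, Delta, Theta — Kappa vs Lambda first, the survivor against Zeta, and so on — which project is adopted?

Round 1: Kappa vs Lambda — 3–8, Lambda advances.
Round 2: Lambda vs Zeta — 7–4, Lambda advances.
Round 3: Lambda vs Delta — 3–8, Delta advances.
Round 4: Delta vs Theta — 7–4, Delta advances.
The agenda winner is Delta.

Delta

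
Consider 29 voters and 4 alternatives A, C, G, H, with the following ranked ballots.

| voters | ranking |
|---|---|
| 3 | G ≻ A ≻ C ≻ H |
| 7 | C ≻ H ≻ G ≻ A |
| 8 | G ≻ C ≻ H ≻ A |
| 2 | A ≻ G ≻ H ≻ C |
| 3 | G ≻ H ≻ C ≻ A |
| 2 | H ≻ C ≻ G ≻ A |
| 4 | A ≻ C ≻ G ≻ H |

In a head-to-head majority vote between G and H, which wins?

Ballots ranking G above H: 3 + 8 + 2 + 3 + 4 = 20.
Ballots ranking H above G: 29 − 20 = 9.
G wins the head-to-head 20–9.

G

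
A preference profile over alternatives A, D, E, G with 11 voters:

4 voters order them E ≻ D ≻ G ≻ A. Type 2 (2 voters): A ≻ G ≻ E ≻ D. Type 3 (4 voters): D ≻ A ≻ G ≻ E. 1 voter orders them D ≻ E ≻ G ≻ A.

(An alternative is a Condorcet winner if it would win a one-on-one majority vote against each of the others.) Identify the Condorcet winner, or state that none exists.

Head-to-head results (11 voters):
A–D: D 9–2.
A vs E: A wins 6–5.
A vs G: A, 6–5.
D vs E: E, 6–5.
D vs G: D wins 9–2.
E–G: G 6–5.
No alternative is unbeaten: A loses to D; D loses to E; E loses to A; G loses to A. In particular A beats E beats D beats A is a majority cycle — no Condorcet winner exists.

none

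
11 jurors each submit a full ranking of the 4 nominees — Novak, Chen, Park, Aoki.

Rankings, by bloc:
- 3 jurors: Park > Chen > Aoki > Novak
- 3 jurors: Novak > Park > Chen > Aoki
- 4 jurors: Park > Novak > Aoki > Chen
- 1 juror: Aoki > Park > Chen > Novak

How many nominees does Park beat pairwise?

Park against each rival (11 jurors):
Park vs Novak: Park is ranked higher on 3+4+1 = 8 ballots, Novak on 3. Park wins 8–3.
Park vs Chen: 11 to 0, Park.
Park–Aoki: Park 10–1.
Park beats Novak, Chen, Aoki — 3 pairwise wins.

3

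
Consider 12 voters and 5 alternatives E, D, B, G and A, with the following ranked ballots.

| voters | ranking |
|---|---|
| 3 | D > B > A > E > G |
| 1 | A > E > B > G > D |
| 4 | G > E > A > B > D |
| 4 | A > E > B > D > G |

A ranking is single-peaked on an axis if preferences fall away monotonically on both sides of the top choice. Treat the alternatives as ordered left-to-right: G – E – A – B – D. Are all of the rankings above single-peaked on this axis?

yes

Axis positions: G=1, E=2, A=3, B=4, D=5.
Type 1 (peak D at position 5): ranking walks positions 5-4-3-2-1, expanding outward from the peak — single-peaked.
Type 2 (peak A at position 3): ranking walks positions 3-2-4-1-5, expanding outward from the peak — single-peaked.
Type 3 (peak G at position 1): ranking walks positions 1-2-3-4-5, expanding outward from the peak — single-peaked.
Type 4 (peak A at position 3): ranking walks positions 3-2-4-5-1, expanding outward from the peak — single-peaked.
Every ranking is single-peaked on this axis.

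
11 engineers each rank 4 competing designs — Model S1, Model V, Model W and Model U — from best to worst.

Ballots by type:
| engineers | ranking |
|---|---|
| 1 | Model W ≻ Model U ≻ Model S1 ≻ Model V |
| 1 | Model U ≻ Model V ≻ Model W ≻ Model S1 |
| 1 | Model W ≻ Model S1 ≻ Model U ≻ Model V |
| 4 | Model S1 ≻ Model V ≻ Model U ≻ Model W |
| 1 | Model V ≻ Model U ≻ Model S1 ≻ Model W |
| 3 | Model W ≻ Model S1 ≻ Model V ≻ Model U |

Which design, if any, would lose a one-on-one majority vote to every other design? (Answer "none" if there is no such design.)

none

Head-to-head results (11 engineers):
Model S1 vs Model V: Model S1 preferred on 1+1+4+3 = 9 ballots; Model S1 wins 9–2.
Model S1 vs Model W: Model W wins 6–5.
Model S1 vs Model U: Model S1 is ranked higher on 1+4+3 = 8 ballots, Model U on 3. Model S1 wins 8–3.
Model V vs Model W: Model V wins 6–5.
Model V vs Model U: Model V preferred on 4+1+3 = 8 ballots; Model V wins 8–3.
Model W vs Model U: Model U, 6–5.
Each design has at least one pairwise win (Model S1 beats Model V; Model V beats Model W; Model W beats Model S1; Model U beats Model W) — no Condorcet loser.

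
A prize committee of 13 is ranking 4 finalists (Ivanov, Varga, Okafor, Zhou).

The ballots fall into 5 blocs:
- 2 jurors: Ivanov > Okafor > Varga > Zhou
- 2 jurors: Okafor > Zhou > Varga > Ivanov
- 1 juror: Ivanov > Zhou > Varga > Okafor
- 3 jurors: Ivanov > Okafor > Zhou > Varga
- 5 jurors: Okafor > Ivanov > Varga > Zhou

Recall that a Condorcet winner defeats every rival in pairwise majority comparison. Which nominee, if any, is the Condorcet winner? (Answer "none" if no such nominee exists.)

Okafor

Pairwise majorities:
Ivanov–Varga: Ivanov 11–2.
Ivanov vs Okafor: Okafor, 7–6.
Ivanov vs Zhou: Ivanov wins 11–2.
Varga vs Okafor: Okafor, 12–1.
Varga vs Zhou: Varga, 7–6.
Okafor–Zhou: Okafor 12–1.
Okafor wins every pairwise contest, so Okafor is the Condorcet winner.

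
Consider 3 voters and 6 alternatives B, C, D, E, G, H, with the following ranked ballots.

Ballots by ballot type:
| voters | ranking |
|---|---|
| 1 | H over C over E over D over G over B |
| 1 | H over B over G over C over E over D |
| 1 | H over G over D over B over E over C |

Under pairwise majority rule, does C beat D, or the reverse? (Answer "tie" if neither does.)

C

Ballots ranking C above D: 1 + 1 = 2.
Ballots ranking D above C: 3 − 2 = 1.
C wins the head-to-head 2–1.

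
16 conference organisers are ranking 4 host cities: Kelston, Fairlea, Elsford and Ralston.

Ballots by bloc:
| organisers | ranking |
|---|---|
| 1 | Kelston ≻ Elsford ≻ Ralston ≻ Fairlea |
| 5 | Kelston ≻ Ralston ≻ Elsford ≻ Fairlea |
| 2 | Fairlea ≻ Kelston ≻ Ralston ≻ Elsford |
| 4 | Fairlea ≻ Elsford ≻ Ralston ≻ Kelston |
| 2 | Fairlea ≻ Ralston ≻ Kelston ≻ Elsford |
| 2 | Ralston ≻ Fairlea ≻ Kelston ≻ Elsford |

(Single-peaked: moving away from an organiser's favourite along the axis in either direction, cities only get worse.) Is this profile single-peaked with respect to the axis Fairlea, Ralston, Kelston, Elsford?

Axis positions: Fairlea=1, Ralston=2, Kelston=3, Elsford=4.
Bloc 1 (peak Kelston at position 3): ranking walks positions 3-4-2-1, expanding outward from the peak — single-peaked.
Bloc 2 (peak Kelston at position 3): ranking walks positions 3-2-4-1, expanding outward from the peak — single-peaked.
Bloc 3: ranking walks positions 1-3-2-4; Kelston is ranked above Ralston even though Ralston lies between Kelston and the peak Fairlea on the axis — preferences dip and rise again. Not single-peaked.
Bloc 4: ranking walks positions 1-4-2-3; Elsford is ranked above Ralston even though Ralston lies between Elsford and the peak Fairlea on the axis — preferences dip and rise again. Not single-peaked.
Bloc 5 (peak Fairlea at position 1): ranking walks positions 1-2-3-4, expanding outward from the peak — single-peaked.
Bloc 6 (peak Ralston at position 2): ranking walks positions 2-1-3-4, expanding outward from the peak — single-peaked.
Bloc 3 violates single-peakedness, so the profile is not single-peaked on this axis.

no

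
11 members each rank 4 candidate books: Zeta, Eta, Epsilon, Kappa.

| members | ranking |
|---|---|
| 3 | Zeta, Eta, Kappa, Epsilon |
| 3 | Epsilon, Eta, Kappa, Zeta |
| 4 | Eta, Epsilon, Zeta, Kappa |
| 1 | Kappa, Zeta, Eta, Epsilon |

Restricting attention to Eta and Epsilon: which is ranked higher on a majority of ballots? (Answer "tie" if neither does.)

Ballots ranking Eta above Epsilon: 3 + 4 + 1 = 8.
Ballots ranking Epsilon above Eta: 11 − 8 = 3.
Eta wins the head-to-head 8–3.

Eta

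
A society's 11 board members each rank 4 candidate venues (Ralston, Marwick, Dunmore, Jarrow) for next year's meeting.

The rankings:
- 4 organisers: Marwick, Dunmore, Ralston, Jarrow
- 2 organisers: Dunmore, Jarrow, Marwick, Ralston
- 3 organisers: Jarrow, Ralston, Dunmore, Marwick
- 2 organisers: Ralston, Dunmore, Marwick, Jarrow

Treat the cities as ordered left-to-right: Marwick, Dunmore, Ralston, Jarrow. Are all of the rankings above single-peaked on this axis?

Axis positions: Marwick=1, Dunmore=2, Ralston=3, Jarrow=4.
Bloc 1 (peak Marwick at position 1): ranking walks positions 1-2-3-4, expanding outward from the peak — single-peaked.
Bloc 2: ranking walks positions 2-4-1-3; Jarrow is ranked above Ralston even though Ralston lies between Jarrow and the peak Dunmore on the axis — preferences dip and rise again. Not single-peaked.
Bloc 3 (peak Jarrow at position 4): ranking walks positions 4-3-2-1, expanding outward from the peak — single-peaked.
Bloc 4 (peak Ralston at position 3): ranking walks positions 3-2-1-4, expanding outward from the peak — single-peaked.
Bloc 2 violates single-peakedness, so the profile is not single-peaked on this axis.

no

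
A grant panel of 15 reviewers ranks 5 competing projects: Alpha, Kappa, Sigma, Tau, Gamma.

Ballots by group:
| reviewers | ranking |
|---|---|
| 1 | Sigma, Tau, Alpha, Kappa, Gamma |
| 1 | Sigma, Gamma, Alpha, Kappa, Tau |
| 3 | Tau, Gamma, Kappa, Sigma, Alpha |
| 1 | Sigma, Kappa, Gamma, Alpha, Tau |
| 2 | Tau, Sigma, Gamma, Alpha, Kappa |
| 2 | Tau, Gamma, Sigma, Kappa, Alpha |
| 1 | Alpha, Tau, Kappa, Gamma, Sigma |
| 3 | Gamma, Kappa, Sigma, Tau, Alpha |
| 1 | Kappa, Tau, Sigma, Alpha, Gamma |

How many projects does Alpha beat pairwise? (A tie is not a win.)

0

Alpha against each rival (15 reviewers):
Alpha vs Kappa: Alpha preferred on 1+1+2+1 = 5 ballots; Kappa wins 10–5.
Alpha vs Sigma: Alpha preferred on 1 ballot; Sigma wins 14–1.
Alpha vs Tau: Alpha preferred on 1+1+1 = 3 ballots; Tau wins 12–3.
Alpha vs Gamma: Alpha preferred on 1+1+1 = 3 ballots; Gamma wins 12–3.
Alpha beats no one; loses to Kappa, Sigma, Tau, Gamma — 0 pairwise wins.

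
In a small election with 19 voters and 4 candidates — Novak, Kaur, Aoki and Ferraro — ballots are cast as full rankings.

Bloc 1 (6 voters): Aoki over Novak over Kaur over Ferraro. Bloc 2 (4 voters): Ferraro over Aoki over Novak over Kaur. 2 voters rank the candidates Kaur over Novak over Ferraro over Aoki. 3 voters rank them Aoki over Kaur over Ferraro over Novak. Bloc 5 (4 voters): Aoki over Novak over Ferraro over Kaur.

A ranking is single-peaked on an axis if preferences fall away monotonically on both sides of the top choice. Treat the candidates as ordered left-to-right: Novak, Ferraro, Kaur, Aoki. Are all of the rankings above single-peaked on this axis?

Axis positions: Novak=1, Ferraro=2, Kaur=3, Aoki=4.
Bloc 1: ranking walks positions 4-1-3-2; Novak is ranked above Kaur even though Kaur lies between Novak and the peak Aoki on the axis — preferences dip and rise again. Not single-peaked.
Bloc 2: ranking walks positions 2-4-1-3; Aoki is ranked above Kaur even though Kaur lies between Aoki and the peak Ferraro on the axis — preferences dip and rise again. Not single-peaked.
Bloc 3: ranking walks positions 3-1-2-4; Novak is ranked above Ferraro even though Ferraro lies between Novak and the peak Kaur on the axis — preferences dip and rise again. Not single-peaked.
Bloc 4 (peak Aoki at position 4): ranking walks positions 4-3-2-1, expanding outward from the peak — single-peaked.
Bloc 5: ranking walks positions 4-1-2-3; Novak is ranked above Kaur even though Kaur lies between Novak and the peak Aoki on the axis — preferences dip and rise again. Not single-peaked.
Bloc 1 violates single-peakedness, so the profile is not single-peaked on this axis.

no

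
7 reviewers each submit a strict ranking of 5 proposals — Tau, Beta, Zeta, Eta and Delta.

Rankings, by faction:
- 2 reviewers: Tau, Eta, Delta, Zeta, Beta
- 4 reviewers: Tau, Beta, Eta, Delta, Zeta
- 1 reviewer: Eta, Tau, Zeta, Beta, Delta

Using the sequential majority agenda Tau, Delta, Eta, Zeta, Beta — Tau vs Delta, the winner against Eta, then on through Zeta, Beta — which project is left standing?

Tau

Round 1: Tau vs Delta — 7–0, Tau advances.
Round 2: Tau vs Eta — 6–1, Tau advances.
Round 3: Tau vs Zeta — 7–0, Tau advances.
Round 4: Tau vs Beta — 7–0, Tau advances.
Tau survives the agenda.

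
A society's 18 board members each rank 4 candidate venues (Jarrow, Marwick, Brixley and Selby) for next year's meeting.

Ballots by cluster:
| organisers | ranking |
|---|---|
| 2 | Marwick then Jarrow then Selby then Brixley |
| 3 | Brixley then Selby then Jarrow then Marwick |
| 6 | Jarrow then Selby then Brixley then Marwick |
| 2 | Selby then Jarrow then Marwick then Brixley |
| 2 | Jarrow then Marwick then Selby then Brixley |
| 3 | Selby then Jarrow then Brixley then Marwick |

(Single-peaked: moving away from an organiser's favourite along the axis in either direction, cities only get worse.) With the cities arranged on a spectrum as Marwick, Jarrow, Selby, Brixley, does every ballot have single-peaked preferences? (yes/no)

Axis positions: Marwick=1, Jarrow=2, Selby=3, Brixley=4.
Cluster 1 (peak Marwick at position 1): ranking walks positions 1-2-3-4, expanding outward from the peak — single-peaked.
Cluster 2 (peak Brixley at position 4): ranking walks positions 4-3-2-1, expanding outward from the peak — single-peaked.
Cluster 3 (peak Jarrow at position 2): ranking walks positions 2-3-4-1, expanding outward from the peak — single-peaked.
Cluster 4 (peak Selby at position 3): ranking walks positions 3-2-1-4, expanding outward from the peak — single-peaked.
Cluster 5 (peak Jarrow at position 2): ranking walks positions 2-1-3-4, expanding outward from the peak — single-peaked.
Cluster 6 (peak Selby at position 3): ranking walks positions 3-2-4-1, expanding outward from the peak — single-peaked.
Every ranking is single-peaked on this axis.

yes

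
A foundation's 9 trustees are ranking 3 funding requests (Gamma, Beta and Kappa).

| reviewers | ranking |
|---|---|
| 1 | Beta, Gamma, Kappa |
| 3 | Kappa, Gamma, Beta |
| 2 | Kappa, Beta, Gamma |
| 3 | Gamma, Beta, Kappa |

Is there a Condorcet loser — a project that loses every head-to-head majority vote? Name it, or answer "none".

Head-to-head results (9 reviewers):
Gamma–Beta: Gamma 6–3.
Gamma vs Kappa: 1+3 = 4 for Gamma, 5 for Kappa — Kappa by 5–4.
Beta vs Kappa: Kappa, 5–4.
Beta is beaten in every head-to-head and is the Condorcet loser.

Beta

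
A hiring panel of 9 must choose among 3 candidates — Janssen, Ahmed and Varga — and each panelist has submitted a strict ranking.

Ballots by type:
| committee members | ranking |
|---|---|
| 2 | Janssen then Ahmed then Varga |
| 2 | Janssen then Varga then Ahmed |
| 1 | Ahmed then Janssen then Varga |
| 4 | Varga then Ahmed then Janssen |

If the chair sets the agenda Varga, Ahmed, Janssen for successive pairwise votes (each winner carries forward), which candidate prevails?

Janssen

Round 1: Varga vs Ahmed — 6–3, Varga advances.
Round 2: Varga vs Janssen — 4–5, Janssen advances.
The agenda winner is Janssen.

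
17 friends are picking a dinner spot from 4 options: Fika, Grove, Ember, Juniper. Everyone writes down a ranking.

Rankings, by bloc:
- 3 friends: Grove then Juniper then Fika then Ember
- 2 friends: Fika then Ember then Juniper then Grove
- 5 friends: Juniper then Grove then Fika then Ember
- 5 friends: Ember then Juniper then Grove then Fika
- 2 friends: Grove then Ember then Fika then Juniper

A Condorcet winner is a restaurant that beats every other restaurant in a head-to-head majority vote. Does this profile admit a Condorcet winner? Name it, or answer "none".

none

Check each pair by majority over 17 ballots:
Fika vs Grove: Fika preferred on 2 ballots; Grove wins 15–2.
Fika vs Ember: 3+2+5 = 10 for Fika, 7 for Ember — Fika by 10–7.
Fika vs Juniper: Fika is ranked higher on 2+2 = 4 ballots, Juniper on 13. Juniper wins 13–4.
Grove vs Ember: Grove preferred on 3+5+2 = 10 ballots; Grove wins 10–7.
Grove–Juniper: Juniper 12–5.
Ember vs Juniper: 9 to 8, Ember.
Each restaurant drops at least one matchup (Fika loses to Grove; Grove loses to Juniper; Ember loses to Fika; Juniper loses to Ember); the cycle Fika → Ember → Juniper → Fika rules out a Condorcet winner.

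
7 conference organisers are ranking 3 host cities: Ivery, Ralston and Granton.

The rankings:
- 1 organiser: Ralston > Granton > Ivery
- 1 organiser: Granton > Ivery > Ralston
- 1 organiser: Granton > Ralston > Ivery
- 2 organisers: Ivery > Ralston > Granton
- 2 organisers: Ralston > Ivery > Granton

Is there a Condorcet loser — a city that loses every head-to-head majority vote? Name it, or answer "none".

Granton

Head-to-head results (7 organisers):
Ivery vs Ralston: 3 to 4, Ralston.
Ivery vs Granton: Ivery, 4–3.
Ralston vs Granton: Ralston preferred on 1+2+2 = 5 ballots; Ralston wins 5–2.
Only Granton has no wins; Granton is the Condorcet loser.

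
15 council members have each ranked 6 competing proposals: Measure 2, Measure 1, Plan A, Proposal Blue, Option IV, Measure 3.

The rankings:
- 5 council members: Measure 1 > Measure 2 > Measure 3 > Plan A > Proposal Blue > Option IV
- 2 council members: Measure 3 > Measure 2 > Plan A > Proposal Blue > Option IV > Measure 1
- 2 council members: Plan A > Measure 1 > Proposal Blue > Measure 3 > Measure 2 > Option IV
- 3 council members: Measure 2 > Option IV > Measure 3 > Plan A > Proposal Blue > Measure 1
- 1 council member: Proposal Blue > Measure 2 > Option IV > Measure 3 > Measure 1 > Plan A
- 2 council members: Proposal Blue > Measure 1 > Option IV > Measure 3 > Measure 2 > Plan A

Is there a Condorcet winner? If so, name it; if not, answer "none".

Check each pair by majority over 15 ballots:
Measure 2 vs Measure 1: Measure 1, 9–6.
Measure 2 vs Plan A: Measure 2 wins 13–2.
Measure 2 vs Proposal Blue: Measure 2 is ranked higher on 5+2+3 = 10 ballots, Proposal Blue on 5. Measure 2 wins 10–5.
Measure 2 vs Option IV: 13 to 2, Measure 2.
Measure 2 vs Measure 3: Measure 2 wins 9–6.
Measure 1 vs Plan A: Measure 1, 8–7.
Measure 1 vs Proposal Blue: Measure 1 preferred on 5+2 = 7 ballots; Proposal Blue wins 8–7.
Measure 1 vs Option IV: 5+2+2 = 9 for Measure 1, 6 for Option IV — Measure 1 by 9–6.
Measure 1 vs Measure 3: Measure 1, 9–6.
Plan A vs Proposal Blue: Plan A, 12–3.
Plan A vs Option IV: 9 to 6, Plan A.
Plan A–Measure 3: Measure 3 13–2.
Proposal Blue vs Option IV: 5+2+2+1+2 = 12 for Proposal Blue, 3 for Option IV — Proposal Blue by 12–3.
Proposal Blue vs Measure 3: 5 to 10, Measure 3.
Option IV–Measure 3: Measure 3 9–6.
Each option drops at least one matchup (Measure 2 loses to Measure 1; Measure 1 loses to Proposal Blue; Plan A loses to Measure 2; Proposal Blue loses to Measure 2; Option IV loses to Measure 2; Measure 3 loses to Measure 2); the cycle Measure 2 → Proposal Blue → Measure 1 → Measure 2 rules out a Condorcet winner.

none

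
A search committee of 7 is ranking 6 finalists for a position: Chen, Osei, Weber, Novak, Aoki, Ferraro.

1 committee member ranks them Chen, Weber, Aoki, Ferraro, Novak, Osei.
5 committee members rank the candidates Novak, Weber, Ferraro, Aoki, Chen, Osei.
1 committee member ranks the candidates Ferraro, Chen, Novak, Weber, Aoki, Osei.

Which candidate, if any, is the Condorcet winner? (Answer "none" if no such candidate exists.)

Head-to-head results (7 committee members):
Chen vs Osei: 7 to 0, Chen.
Chen vs Weber: Weber wins 5–2.
Chen vs Novak: Chen is ranked higher on 1+1 = 2 ballots, Novak on 5. Novak wins 5–2.
Chen vs Aoki: Chen is ranked higher on 1+1 = 2 ballots, Aoki on 5. Aoki wins 5–2.
Chen vs Ferraro: 1 to 6, Ferraro.
Osei vs Weber: Weber, 7–0.
Osei vs Novak: Osei is ranked higher on 0 ballots, Novak on 7. Novak wins 7–0.
Osei vs Aoki: Osei preferred on 0 ballots; Aoki wins 7–0.
Osei vs Ferraro: 0 to 7, Ferraro.
Weber vs Novak: Weber is ranked higher on 1 ballot, Novak on 6. Novak wins 6–1.
Weber vs Aoki: Weber wins 7–0.
Weber vs Ferraro: Weber, 6–1.
Novak vs Aoki: Novak preferred on 5+1 = 6 ballots; Novak wins 6–1.
Novak vs Ferraro: Novak is ranked higher on 5 ballots, Ferraro on 2. Novak wins 5–2.
Aoki–Ferraro: Ferraro 6–1.
Novak defeats every rival head-to-head and is the Condorcet winner.

Novak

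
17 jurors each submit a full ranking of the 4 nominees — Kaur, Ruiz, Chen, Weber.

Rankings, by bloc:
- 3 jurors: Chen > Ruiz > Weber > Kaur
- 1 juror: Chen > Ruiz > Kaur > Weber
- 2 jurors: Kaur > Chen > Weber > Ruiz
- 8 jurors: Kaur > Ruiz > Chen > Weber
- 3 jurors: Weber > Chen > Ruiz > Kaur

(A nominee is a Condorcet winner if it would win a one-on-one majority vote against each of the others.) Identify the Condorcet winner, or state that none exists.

Pairwise majorities:
Kaur vs Ruiz: Kaur preferred on 2+8 = 10 ballots; Kaur wins 10–7.
Kaur vs Chen: 10 to 7, Kaur.
Kaur vs Weber: Kaur is ranked higher on 1+2+8 = 11 ballots, Weber on 6. Kaur wins 11–6.
Ruiz vs Chen: 8 for Ruiz, 9 for Chen — Chen by 9–8.
Ruiz vs Weber: 3+1+8 = 12 for Ruiz, 5 for Weber — Ruiz by 12–5.
Chen vs Weber: 3+1+2+8 = 14 for Chen, 3 for Weber — Chen by 14–3.
Kaur beats each of Ruiz, Chen, Weber — Kaur is the Condorcet winner.

Kaur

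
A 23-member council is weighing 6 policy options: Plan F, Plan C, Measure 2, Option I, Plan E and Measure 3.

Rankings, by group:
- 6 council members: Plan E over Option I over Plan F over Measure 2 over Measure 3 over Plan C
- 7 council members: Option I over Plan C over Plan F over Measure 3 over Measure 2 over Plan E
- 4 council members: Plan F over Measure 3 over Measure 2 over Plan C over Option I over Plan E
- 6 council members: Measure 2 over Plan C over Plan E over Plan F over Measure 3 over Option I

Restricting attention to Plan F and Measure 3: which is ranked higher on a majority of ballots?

Plan F

Ballots ranking Plan F above Measure 3: 6 + 7 + 4 + 6 = 23.
Ballots ranking Measure 3 above Plan F: 23 − 23 = 0.
Plan F wins the head-to-head 23–0.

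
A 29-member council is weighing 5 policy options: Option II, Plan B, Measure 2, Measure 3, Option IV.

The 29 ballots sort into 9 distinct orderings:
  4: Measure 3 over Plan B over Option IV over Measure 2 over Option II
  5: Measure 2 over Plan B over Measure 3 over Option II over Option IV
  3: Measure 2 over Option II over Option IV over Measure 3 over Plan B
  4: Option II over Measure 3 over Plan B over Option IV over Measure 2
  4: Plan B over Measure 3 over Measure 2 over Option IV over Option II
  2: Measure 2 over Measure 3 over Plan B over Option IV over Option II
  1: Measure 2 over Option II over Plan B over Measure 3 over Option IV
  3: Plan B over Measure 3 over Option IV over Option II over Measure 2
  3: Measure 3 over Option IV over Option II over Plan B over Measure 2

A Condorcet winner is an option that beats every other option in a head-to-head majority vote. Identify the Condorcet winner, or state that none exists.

Pairwise majorities:
Option II–Plan B: Plan B 18–11.
Option II vs Measure 2: 4+3+3 = 10 for Option II, 19 for Measure 2 — Measure 2 by 19–10.
Option II vs Measure 3: 8 to 21, Measure 3.
Option II vs Option IV: Option II is ranked higher on 5+3+4+1 = 13 ballots, Option IV on 16. Option IV wins 16–13.
Plan B vs Measure 2: Plan B wins 18–11.
Plan B vs Measure 3: Plan B is ranked higher on 5+4+1+3 = 13 ballots, Measure 3 on 16. Measure 3 wins 16–13.
Plan B vs Option IV: 23 for Plan B, 6 for Option IV — Plan B by 23–6.
Measure 2 vs Measure 3: Measure 3 wins 18–11.
Measure 2–Option IV: Measure 2 15–14.
Measure 3 vs Option IV: Measure 3 wins 26–3.
Measure 3 beats each of Option II, Plan B, Measure 2, Option IV — Measure 3 is the Condorcet winner.

Measure 3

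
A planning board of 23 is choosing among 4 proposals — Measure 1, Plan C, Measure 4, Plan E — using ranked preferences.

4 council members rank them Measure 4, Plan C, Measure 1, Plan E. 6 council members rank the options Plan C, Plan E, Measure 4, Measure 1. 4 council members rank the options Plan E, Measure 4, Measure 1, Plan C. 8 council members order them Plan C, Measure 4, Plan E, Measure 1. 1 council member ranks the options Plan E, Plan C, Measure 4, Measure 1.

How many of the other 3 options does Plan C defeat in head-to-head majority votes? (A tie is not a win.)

Plan C against each rival (23 council members):
Plan C vs Measure 1: Plan C, 19–4.
Plan C vs Measure 4: Plan C, 15–8.
Plan C vs Plan E: 18 to 5, Plan C.
Plan C beats Measure 1, Measure 4, Plan E — 3 pairwise wins.

3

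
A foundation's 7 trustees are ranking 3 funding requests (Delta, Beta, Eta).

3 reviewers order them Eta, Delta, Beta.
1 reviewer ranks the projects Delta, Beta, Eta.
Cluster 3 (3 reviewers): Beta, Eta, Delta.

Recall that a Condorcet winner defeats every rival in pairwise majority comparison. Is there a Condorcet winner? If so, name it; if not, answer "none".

none

Check each pair by majority over 7 ballots:
Delta vs Beta: 3+1 = 4 for Delta, 3 for Beta — Delta by 4–3.
Delta vs Eta: Delta is ranked higher on 1 ballot, Eta on 6. Eta wins 6–1.
Beta vs Eta: 1+3 = 4 for Beta, 3 for Eta — Beta by 4–3.
Every project loses at least once (Delta loses to Eta; Beta loses to Delta; Eta loses to Beta). The majority relation contains the cycle Delta → Beta → Eta → Delta, so there is no Condorcet winner.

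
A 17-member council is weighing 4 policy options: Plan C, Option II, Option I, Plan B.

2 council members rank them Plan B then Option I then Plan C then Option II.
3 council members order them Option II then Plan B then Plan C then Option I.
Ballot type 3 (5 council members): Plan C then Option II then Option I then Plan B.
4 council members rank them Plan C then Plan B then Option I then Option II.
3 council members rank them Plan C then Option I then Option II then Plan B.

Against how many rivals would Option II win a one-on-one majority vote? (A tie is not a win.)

Option II against each rival (17 council members):
Option II–Plan C: Plan C 14–3.
Option II vs Option I: Option I wins 9–8.
Option II vs Plan B: Option II wins 11–6.
Option II beats Plan B; loses to Plan C, Option I — 1 pairwise win.

1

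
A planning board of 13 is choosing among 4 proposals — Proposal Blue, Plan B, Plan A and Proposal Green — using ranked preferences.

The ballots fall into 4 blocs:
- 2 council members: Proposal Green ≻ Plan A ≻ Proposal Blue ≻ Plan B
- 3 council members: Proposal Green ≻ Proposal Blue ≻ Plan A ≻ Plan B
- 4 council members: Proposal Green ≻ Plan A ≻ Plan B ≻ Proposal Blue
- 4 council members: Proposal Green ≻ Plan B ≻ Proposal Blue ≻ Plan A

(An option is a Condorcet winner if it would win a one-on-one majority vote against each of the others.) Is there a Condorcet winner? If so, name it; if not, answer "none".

Check each pair by majority over 13 ballots:
Proposal Blue vs Plan B: Plan B, 8–5.
Proposal Blue vs Plan A: 3+4 = 7 for Proposal Blue, 6 for Plan A — Proposal Blue by 7–6.
Proposal Blue vs Proposal Green: 0 for Proposal Blue, 13 for Proposal Green — Proposal Green by 13–0.
Plan B vs Plan A: Plan A, 9–4.
Plan B vs Proposal Green: Plan B preferred on 0 ballots; Proposal Green wins 13–0.
Plan A vs Proposal Green: Proposal Green wins 13–0.
Proposal Green defeats every rival head-to-head and is the Condorcet winner.

Proposal Green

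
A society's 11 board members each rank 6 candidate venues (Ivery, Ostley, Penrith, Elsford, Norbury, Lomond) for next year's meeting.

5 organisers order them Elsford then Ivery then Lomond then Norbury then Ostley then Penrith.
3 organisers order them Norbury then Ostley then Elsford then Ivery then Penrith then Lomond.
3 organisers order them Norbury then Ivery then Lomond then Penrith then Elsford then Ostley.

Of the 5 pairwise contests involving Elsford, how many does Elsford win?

Elsford against each rival (11 organisers):
Elsford–Ivery: Elsford 8–3.
Elsford vs Ostley: Elsford, 8–3.
Elsford–Penrith: Elsford 8–3.
Elsford vs Norbury: Norbury, 6–5.
Elsford–Lomond: Elsford 8–3.
Elsford beats Ivery, Ostley, Penrith, Lomond; loses to Norbury — 4 pairwise wins.

4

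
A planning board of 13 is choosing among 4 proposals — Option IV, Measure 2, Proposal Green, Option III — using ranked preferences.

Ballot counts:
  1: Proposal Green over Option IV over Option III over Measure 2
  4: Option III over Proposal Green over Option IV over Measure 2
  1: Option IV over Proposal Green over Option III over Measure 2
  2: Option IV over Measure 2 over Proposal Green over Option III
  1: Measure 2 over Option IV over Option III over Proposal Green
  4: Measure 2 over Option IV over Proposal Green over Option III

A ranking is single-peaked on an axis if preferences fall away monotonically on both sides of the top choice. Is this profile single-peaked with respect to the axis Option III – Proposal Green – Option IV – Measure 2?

Axis positions: Option III=1, Proposal Green=2, Option IV=3, Measure 2=4.
Cluster 1 (peak Proposal Green at position 2): ranking walks positions 2-3-1-4, expanding outward from the peak — single-peaked.
Cluster 2 (peak Option III at position 1): ranking walks positions 1-2-3-4, expanding outward from the peak — single-peaked.
Cluster 3 (peak Option IV at position 3): ranking walks positions 3-2-1-4, expanding outward from the peak — single-peaked.
Cluster 4 (peak Option IV at position 3): ranking walks positions 3-4-2-1, expanding outward from the peak — single-peaked.
Cluster 5: ranking walks positions 4-3-1-2; Option III is ranked above Proposal Green even though Proposal Green lies between Option III and the peak Measure 2 on the axis — preferences dip and rise again. Not single-peaked.
Cluster 6 (peak Measure 2 at position 4): ranking walks positions 4-3-2-1, expanding outward from the peak — single-peaked.
Cluster 5 violates single-peakedness, so the profile is not single-peaked on this axis.

no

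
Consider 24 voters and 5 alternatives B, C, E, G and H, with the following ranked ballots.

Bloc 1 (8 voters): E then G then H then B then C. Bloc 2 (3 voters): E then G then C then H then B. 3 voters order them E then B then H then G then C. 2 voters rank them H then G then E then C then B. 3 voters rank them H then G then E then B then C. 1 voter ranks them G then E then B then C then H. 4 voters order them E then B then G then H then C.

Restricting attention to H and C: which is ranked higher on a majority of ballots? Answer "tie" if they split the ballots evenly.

H

Ballots ranking H above C: 8 + 3 + 2 + 3 + 4 = 20.
Ballots ranking C above H: 24 − 20 = 4.
H wins the head-to-head 20–4.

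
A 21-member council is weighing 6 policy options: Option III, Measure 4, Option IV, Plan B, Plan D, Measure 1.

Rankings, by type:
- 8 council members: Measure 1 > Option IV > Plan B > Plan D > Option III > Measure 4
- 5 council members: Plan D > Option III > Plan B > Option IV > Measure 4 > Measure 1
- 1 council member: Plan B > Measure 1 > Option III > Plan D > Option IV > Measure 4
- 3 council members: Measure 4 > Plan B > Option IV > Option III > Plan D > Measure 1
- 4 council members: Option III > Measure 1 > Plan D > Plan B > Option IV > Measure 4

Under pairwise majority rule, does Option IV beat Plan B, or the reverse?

Plan B

Ballots ranking Option IV above Plan B: 8.
Ballots ranking Plan B above Option IV: 21 − 8 = 13.
Plan B wins the head-to-head 13–8.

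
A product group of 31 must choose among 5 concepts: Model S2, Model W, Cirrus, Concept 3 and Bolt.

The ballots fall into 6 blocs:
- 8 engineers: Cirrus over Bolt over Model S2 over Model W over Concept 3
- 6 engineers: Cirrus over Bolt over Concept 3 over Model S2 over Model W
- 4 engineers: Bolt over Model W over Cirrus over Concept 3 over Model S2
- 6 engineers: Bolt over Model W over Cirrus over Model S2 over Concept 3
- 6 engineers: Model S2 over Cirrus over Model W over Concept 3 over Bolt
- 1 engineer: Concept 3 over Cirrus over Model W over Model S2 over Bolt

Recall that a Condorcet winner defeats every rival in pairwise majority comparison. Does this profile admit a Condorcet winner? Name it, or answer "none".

Cirrus

Pairwise majorities:
Model S2 vs Model W: Model S2 wins 20–11.
Model S2 vs Cirrus: 6 for Model S2, 25 for Cirrus — Cirrus by 25–6.
Model S2 vs Concept 3: Model S2, 20–11.
Model S2 vs Bolt: Model S2 preferred on 6+1 = 7 ballots; Bolt wins 24–7.
Model W vs Cirrus: Cirrus, 21–10.
Model W vs Concept 3: 24 to 7, Model W.
Model W vs Bolt: Bolt wins 24–7.
Cirrus–Concept 3: Cirrus 30–1.
Cirrus vs Bolt: 21 to 10, Cirrus.
Concept 3 vs Bolt: 7 to 24, Bolt.
Cirrus wins every pairwise contest, so Cirrus is the Condorcet winner.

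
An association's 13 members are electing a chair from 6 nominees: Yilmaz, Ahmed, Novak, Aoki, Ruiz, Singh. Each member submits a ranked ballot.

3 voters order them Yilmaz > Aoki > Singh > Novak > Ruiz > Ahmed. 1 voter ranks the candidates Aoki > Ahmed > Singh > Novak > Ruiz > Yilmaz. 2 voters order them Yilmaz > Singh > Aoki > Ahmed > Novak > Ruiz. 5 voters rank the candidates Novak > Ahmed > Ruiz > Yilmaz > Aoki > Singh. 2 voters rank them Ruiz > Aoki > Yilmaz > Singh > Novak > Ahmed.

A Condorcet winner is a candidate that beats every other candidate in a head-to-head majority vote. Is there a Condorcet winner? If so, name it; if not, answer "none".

Check each pair by majority over 13 ballots:
Yilmaz vs Ahmed: Yilmaz wins 7–6.
Yilmaz vs Novak: 3+2+2 = 7 for Yilmaz, 6 for Novak — Yilmaz by 7–6.
Yilmaz vs Aoki: 3+2+5 = 10 for Yilmaz, 3 for Aoki — Yilmaz by 10–3.
Yilmaz vs Ruiz: Ruiz wins 8–5.
Yilmaz vs Singh: Yilmaz is ranked higher on 3+2+5+2 = 12 ballots, Singh on 1. Yilmaz wins 12–1.
Ahmed vs Novak: 3 to 10, Novak.
Ahmed–Aoki: Aoki 8–5.
Ahmed vs Ruiz: 8 to 5, Ahmed.
Ahmed vs Singh: 6 to 7, Singh.
Novak vs Aoki: 5 to 8, Aoki.
Novak vs Ruiz: Novak, 11–2.
Novak vs Singh: 5 to 8, Singh.
Aoki vs Ruiz: Aoki preferred on 3+1+2 = 6 ballots; Ruiz wins 7–6.
Aoki vs Singh: Aoki is ranked higher on 3+1+5+2 = 11 ballots, Singh on 2. Aoki wins 11–2.
Ruiz vs Singh: Ruiz wins 7–6.
No candidate is unbeaten: Yilmaz loses to Ruiz; Ahmed loses to Yilmaz; Novak loses to Yilmaz; Aoki loses to Yilmaz; Ruiz loses to Ahmed; Singh loses to Yilmaz. In particular Yilmaz > Ahmed > Ruiz > Yilmaz is a majority cycle — no Condorcet winner exists.

none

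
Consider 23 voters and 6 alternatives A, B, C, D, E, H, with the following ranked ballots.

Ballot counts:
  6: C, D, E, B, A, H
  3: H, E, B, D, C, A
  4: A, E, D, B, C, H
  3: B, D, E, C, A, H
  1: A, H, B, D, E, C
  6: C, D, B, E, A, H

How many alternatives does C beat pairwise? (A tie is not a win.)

5

C against each rival (23 voters):
C–A: C 18–5.
C vs B: 6+6 = 12 for C, 11 for B — C by 12–11.
C vs D: C is ranked higher on 6+6 = 12 ballots, D on 11. C wins 12–11.
C–E: C 12–11.
C–H: C 19–4.
C beats A, B, D, E, H — 5 pairwise wins.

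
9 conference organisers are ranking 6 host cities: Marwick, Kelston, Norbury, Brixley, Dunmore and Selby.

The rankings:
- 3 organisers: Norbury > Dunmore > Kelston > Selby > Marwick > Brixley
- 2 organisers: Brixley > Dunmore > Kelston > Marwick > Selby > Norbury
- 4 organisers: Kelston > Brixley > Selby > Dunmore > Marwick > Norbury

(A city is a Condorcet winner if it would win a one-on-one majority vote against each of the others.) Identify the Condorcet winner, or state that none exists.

none

Pairwise majorities:
Marwick–Kelston: Kelston 9–0.
Marwick vs Norbury: Marwick is ranked higher on 2+4 = 6 ballots, Norbury on 3. Marwick wins 6–3.
Marwick vs Brixley: Marwick is ranked higher on 3 ballots, Brixley on 6. Brixley wins 6–3.
Marwick vs Dunmore: 0 for Marwick, 9 for Dunmore — Dunmore by 9–0.
Marwick vs Selby: Selby, 7–2.
Kelston vs Norbury: 2+4 = 6 for Kelston, 3 for Norbury — Kelston by 6–3.
Kelston vs Brixley: Kelston, 7–2.
Kelston vs Dunmore: Kelston is ranked higher on 4 ballots, Dunmore on 5. Dunmore wins 5–4.
Kelston vs Selby: Kelston preferred on 3+2+4 = 9 ballots; Kelston wins 9–0.
Norbury–Brixley: Brixley 6–3.
Norbury vs Dunmore: Dunmore, 6–3.
Norbury vs Selby: Norbury is ranked higher on 3 ballots, Selby on 6. Selby wins 6–3.
Brixley vs Dunmore: Brixley preferred on 2+4 = 6 ballots; Brixley wins 6–3.
Brixley–Selby: Brixley 6–3.
Dunmore vs Selby: Dunmore, 5–4.
Every city loses at least once (Marwick loses to Kelston; Kelston loses to Dunmore; Norbury loses to Marwick; Brixley loses to Kelston; Dunmore loses to Brixley; Selby loses to Kelston). The majority relation contains the cycle Kelston beats Brixley beats Dunmore beats Kelston, so there is no Condorcet winner.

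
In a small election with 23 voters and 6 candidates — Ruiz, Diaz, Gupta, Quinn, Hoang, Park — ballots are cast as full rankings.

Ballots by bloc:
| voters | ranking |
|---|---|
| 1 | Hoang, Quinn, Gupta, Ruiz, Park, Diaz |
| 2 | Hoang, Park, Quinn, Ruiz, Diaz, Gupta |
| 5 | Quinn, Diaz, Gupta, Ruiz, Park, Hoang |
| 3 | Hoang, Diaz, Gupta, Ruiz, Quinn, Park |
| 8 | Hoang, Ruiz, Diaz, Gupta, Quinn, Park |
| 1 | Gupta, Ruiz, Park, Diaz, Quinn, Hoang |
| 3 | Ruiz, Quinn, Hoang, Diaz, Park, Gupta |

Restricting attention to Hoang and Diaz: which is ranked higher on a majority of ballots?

Hoang

Ballots ranking Hoang above Diaz: 1 + 2 + 3 + 8 + 3 = 17.
Ballots ranking Diaz above Hoang: 23 − 17 = 6.
Hoang wins the head-to-head 17–6.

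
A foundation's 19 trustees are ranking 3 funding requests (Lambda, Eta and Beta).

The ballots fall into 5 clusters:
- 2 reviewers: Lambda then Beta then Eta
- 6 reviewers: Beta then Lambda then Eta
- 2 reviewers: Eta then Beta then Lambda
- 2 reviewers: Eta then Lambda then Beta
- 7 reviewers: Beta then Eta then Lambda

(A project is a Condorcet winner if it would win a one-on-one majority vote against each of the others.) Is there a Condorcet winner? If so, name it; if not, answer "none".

Pairwise majorities:
Lambda vs Eta: 8 to 11, Eta.
Lambda vs Beta: Beta, 15–4.
Eta vs Beta: 4 to 15, Beta.
Only Beta has no losses; Beta is the Condorcet winner.

Beta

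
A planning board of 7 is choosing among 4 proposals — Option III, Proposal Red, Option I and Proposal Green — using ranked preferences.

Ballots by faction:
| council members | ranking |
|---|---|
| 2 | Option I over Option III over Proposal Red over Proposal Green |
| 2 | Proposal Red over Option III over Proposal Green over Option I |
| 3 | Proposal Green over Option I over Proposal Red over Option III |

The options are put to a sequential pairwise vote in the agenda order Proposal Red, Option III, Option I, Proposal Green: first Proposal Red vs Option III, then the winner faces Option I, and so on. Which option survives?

Round 1: Proposal Red vs Option III — 5–2, Proposal Red advances.
Round 2: Proposal Red vs Option I — 2–5, Option I advances.
Round 3: Option I vs Proposal Green — 2–5, Proposal Green advances.
Proposal Green survives the agenda.

Proposal Green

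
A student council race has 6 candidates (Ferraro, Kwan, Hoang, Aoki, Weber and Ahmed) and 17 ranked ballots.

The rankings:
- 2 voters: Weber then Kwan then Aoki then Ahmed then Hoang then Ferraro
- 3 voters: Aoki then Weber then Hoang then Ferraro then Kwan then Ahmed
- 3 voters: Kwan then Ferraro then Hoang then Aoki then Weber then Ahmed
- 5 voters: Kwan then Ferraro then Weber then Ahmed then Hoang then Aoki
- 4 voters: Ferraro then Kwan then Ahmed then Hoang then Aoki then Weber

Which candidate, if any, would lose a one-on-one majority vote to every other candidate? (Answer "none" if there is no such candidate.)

Head-to-head results (17 voters):
Ferraro vs Kwan: Kwan wins 10–7.
Ferraro vs Hoang: Ferraro wins 12–5.
Ferraro vs Aoki: 3+5+4 = 12 for Ferraro, 5 for Aoki — Ferraro by 12–5.
Ferraro vs Weber: Ferraro, 12–5.
Ferraro vs Ahmed: Ferraro wins 15–2.
Kwan vs Hoang: 14 to 3, Kwan.
Kwan vs Aoki: Kwan, 14–3.
Kwan vs Weber: Kwan preferred on 3+5+4 = 12 ballots; Kwan wins 12–5.
Kwan vs Ahmed: Kwan wins 17–0.
Hoang vs Aoki: Hoang wins 12–5.
Hoang vs Weber: Hoang is ranked higher on 3+4 = 7 ballots, Weber on 10. Weber wins 10–7.
Hoang–Ahmed: Ahmed 11–6.
Aoki vs Weber: 10 to 7, Aoki.
Aoki vs Ahmed: Ahmed, 9–8.
Weber vs Ahmed: Weber preferred on 2+3+3+5 = 13 ballots; Weber wins 13–4.
Each candidate has at least one pairwise win (Ferraro beats Hoang; Kwan beats Ferraro; Hoang beats Aoki; Aoki beats Weber; Weber beats Hoang; Ahmed beats Hoang) — no Condorcet loser.

none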